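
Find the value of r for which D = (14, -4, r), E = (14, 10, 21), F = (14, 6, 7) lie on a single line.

Collinearity requires DE × DF = 0; each component is linear in r.
The x-component gives (-4)r + (-112) = 0, so r = -28.
The remaining components then also vanish.

-28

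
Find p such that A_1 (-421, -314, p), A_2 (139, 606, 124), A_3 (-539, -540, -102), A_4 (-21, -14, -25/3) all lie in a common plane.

Coplanarity ⇔ det[A_1A_2; A_1A_3; A_1A_4] = 0.
Expanding, this is linear in p: (-237000)p + (-13430000) = 0.
So p = -170/3.

-170/3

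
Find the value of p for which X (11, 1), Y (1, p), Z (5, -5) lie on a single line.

-9

Collinearity: (Y − X) must be parallel to (Z − X) = (-6, -6).
Cross-multiplying the components: (p − 1)·(-6) = (-10)·(-6).
Solving gives p = -9.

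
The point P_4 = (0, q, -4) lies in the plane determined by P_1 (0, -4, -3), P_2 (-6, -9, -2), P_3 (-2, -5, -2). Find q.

-5

Coplanarity requires P_1P_2 · (P_1P_3 × P_1P_4) = 0.
P_1P_2 = (-6, -5, 1), P_1P_3 = (-2, -1, 1); the triple product is linear in q with coefficient 4 and constant term 20.
Setting it to zero: q = -5.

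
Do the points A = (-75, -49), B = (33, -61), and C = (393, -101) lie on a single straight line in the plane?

AB = (108, -12), AC = (468, -52).
Checking proportionality: AC = 13/3·AB, so the vectors are parallel and the points are collinear.

Yes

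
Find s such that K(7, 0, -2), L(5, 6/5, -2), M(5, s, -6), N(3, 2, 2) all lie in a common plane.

8/5

The points are coplanar iff KL · (KM × KN) = 0.
Expanding, this is linear in s: (-8)s + (64/5) = 0.
So s = 8/5.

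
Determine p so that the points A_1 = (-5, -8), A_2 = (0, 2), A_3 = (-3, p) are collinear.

-4

The three points are collinear iff det[A_1A_2; A_1A_3] = 0.
This determinant is linear in p: (5)p + (20) = 0, so p = -4.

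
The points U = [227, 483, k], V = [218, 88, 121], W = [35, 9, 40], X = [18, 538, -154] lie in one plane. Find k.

Coplanarity ⇔ det[UV; UW; UX] = 0.
Expanding, this is linear in k: (98150)k + (1079650) = 0.
So k = -11.

-11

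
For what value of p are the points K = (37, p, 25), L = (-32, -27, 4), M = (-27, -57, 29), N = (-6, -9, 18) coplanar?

45

The points are coplanar iff KL · (KM × KN) = 0.
Expanding, this is linear in p: (-580)p + (26100) = 0.
So p = 45.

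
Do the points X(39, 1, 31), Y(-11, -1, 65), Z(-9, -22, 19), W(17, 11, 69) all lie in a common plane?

Yes

A normal to the plane through X, Y, Z is n = XY × XZ = (806, -2232, 1054).
The plane has equation n·P = 61876. For W: n·W = 61876.
Equal, so W lies in the plane and all four are coplanar.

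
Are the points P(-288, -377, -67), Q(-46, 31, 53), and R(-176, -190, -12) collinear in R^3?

PQ = (242, 408, 120), PR = (112, 187, 55).
PQ × PR = (0, 130, -442).
The cross product is nonzero, so the points do not lie on one line.

No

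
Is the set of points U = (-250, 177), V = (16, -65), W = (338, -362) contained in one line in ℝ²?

No

UV = (266, -242), UW = (588, -539).
Twice the signed area of △UVW is (266)(-539) − (-242)(588) = -1078.
The area is nonzero, so the three points are not collinear.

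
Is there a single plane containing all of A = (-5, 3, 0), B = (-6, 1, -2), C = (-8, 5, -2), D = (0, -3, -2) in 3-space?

No

The four points are coplanar iff the 3×3 determinant with rows AB, AC, AD is zero.
Rows: (-1, -2, -2), (-3, 2, -2), (5, -6, -2).
Expanding along the first row: (-1)(-16) − (-2)(16) + (-2)(8) = 32.
Nonzero ⇒ not coplanar.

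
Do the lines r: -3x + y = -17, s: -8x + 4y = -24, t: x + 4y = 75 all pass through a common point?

Lines aᵢx + bᵢy = cᵢ with pairwise distinct directions are concurrent exactly when det[aᵢ bᵢ cᵢ] = 0.
Here the determinant is 0.
It vanishes, so the lines are concurrent at (11, 16).

Yes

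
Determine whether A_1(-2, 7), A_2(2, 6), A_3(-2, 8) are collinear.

A_1A_2 = (4, -1), A_1A_3 = (0, 1).
det[A_1A_2; A_1A_3] = (4)(1) − (-1)(0) = 4.
The determinant is nonzero, so they are not collinear.

No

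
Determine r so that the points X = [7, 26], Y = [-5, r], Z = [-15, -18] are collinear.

The three points are collinear iff det[XY; XZ] = 0.
This determinant is linear in r: (22)r + (-44) = 0, so r = 2.

2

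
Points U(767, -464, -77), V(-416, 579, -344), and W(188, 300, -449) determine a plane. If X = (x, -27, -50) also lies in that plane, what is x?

45

Coplanarity requires UV · (UW × UX) = 0.
UV = (-1183, 1043, -267), UW = (-579, 764, -372); the triple product is linear in x with coefficient -184008 and constant term 8280360.
Setting it to zero: x = 45.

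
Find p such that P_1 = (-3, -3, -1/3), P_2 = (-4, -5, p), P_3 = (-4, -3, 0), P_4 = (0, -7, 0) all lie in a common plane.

2/3

Normal to plane P_1P_3P_4: n = (4/3, 4/3, 4); plane equation n·P = -28/3.
Requiring n·P_2 = -28/3: (4)p + (-12) = -28/3.
So p = 2/3.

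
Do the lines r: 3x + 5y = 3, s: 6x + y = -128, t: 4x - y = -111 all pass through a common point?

No

The three lines meet at one point iff the augmented coefficient matrix [aᵢ bᵢ cᵢ] has rank < 3, i.e. its determinant vanishes.
Here the determinant is 23.
Nonzero, so no common point exists.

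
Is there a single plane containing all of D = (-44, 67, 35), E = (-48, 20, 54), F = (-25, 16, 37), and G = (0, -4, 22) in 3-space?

No

A normal to the plane through D, E, F is n = DE × DF = (875, 369, 1097).
The plane has equation n·P = 24618. For G: n·G = 22658.
22658 ≠ 24618, so G is off the plane.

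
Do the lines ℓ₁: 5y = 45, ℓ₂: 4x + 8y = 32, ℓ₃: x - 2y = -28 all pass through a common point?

Yes

Lines aᵢx + bᵢy = cᵢ with pairwise distinct directions are concurrent exactly when det[aᵢ bᵢ cᵢ] = 0.
Here the determinant is 0.
It vanishes, so the lines are concurrent at (-10, 9).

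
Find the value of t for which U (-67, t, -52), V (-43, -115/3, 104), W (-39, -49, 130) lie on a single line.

77/3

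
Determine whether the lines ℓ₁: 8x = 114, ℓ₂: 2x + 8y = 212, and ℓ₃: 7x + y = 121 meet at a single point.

No

Intersecting ℓ₁ and ℓ₂: solving the 2×2 system gives (x, y) = (57/4, 367/16).
Substitute into ℓ₃: (7)(57/4) + (1)(367/16) = 1963/16.
But ℓ₃ requires 121 ≠ 1963/16, so the three lines have no common point.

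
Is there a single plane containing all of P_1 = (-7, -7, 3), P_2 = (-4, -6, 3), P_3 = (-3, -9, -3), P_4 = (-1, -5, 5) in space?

A normal to the plane through P_1, P_2, P_3 is n = P_1P_2 × P_1P_3 = (-6, 18, -10).
The plane has equation n·P = -114. For P_4: n·P_4 = -134.
-134 ≠ -114, so P_4 is off the plane.

No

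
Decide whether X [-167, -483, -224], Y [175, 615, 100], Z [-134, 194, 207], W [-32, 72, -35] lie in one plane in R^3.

No

With X as base: XY = (342, 1098, 324), XZ = (33, 677, 431), XW = (135, 555, 189).
XZ × XW = (-111252, 51948, -73080).
XY · (XZ × XW) = -4687200.
Since -4687200 ≠ 0, the four points are not coplanar.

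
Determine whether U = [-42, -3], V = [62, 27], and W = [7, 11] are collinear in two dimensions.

No

UV = (104, 30), UW = (49, 14).
If collinear, UW would be a scalar multiple of UV. But (104)·(14) ≠ (30)·(49) (difference -14), so they are not parallel; the points are not collinear.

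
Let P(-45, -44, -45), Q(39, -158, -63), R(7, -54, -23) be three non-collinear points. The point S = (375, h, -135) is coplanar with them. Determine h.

-614

The plane through P, Q, R has equation −2688x − 2784y + 5088z = 14496.
Substituting S: (-2784)h + (-1694880) = 14496, so h = -614.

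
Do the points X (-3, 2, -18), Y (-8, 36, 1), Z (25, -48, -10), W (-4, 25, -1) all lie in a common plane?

A normal to the plane through X, Y, Z is n = XY × XZ = (1222, 572, -702).
The plane has equation n·P = 10114. For W: n·W = 10114.
Equal, so W lies in the plane and all four are coplanar.

Yes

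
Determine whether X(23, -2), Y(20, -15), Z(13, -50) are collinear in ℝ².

XY = (-3, -13), XZ = (-10, -48).
Twice the signed area of △XYZ is (-3)(-48) − (-13)(-10) = 14.
The area is nonzero, so the three points are not collinear.

No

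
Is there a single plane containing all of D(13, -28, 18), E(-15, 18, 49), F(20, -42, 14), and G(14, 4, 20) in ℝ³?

No

With D as base: DE = (-28, 46, 31), DF = (7, -14, -4), DG = (1, 32, 2).
DF × DG = (100, -18, 238).
DE · (DF × DG) = 3750.
Since 3750 ≠ 0, the four points are not coplanar.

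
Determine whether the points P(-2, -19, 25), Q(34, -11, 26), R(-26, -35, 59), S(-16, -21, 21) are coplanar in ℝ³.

A normal to the plane through P, Q, R is n = PQ × PR = (288, -1248, -384).
The plane has equation n·X = 13536. For S: n·S = 13536.
Equal, so S lies in the plane and all four are coplanar.

Yes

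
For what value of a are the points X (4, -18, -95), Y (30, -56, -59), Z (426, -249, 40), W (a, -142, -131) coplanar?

The points are coplanar iff XY · (XZ × XW) = 0.
Expanding, this is linear in a: (3186)a + (-1822392) = 0.
So a = 572.

572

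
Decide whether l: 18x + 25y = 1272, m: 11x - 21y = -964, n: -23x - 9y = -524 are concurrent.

Intersecting l and m: solving the 2×2 system gives (x, y) = (4, 48).
Substitute into n: (-23)(4) + (-9)(48) = -524.
This equals -524, so (4, 48) lies on all three lines and they are concurrent.

Yes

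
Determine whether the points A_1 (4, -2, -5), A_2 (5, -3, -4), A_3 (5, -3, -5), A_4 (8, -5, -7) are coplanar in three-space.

No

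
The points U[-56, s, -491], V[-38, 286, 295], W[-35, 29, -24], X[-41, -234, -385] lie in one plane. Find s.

Coplanarity ⇔ det[UV; UW; UX] = 0.
Expanding, this is linear in s: (-2997)s + (-815184) = 0.
So s = -272.

-272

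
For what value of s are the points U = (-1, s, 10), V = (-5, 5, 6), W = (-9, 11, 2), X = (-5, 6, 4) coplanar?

Coplanarity ⇔ det[UV; UW; UX] = 0.
Expanding, this is linear in s: (8)s + (8) = 0.
So s = -1.

-1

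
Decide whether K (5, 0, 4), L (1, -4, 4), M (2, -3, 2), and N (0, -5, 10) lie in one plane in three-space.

The four points are coplanar iff the 3×3 determinant with rows KL, KM, KN is zero.
Rows: (-4, -4, 0), (-3, -3, -2), (-5, -5, 6).
Expanding along the first row: (-4)(-28) − (-4)(-28) + (0)(0) = 0.
Zero determinant ⇒ coplanar.

Yes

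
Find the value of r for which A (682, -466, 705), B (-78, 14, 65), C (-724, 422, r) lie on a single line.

Collinearity requires AB × AC = 0; each component is linear in r.
The x-component gives (480)r + (229920) = 0, so r = -479.
The remaining components then also vanish.

-479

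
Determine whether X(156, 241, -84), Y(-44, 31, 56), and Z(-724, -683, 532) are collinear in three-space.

XY = (-200, -210, 140), XZ = (-880, -924, 616).
XY × XZ = (0, 0, 0).
The cross product vanishes, so the three points are collinear.

Yes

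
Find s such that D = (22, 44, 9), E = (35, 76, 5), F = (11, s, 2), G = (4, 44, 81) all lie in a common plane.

10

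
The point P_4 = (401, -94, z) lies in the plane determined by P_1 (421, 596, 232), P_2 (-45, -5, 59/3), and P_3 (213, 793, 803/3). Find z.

Coplanarity requires P_1P_2 · (P_1P_3 × P_1P_4) = 0.
P_1P_2 = (-466, -601, -637/3), P_1P_3 = (-208, 197, 107/3); the triple product is linear in z with coefficient -216810 and constant term 7949700.
Setting it to zero: z = 110/3.

110/3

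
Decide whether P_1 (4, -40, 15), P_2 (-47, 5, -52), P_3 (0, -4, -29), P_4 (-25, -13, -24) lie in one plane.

A normal to the plane through P_1, P_2, P_3 is n = P_1P_2 × P_1P_3 = (432, -1976, -1656).
The plane has equation n·P = 55928. For P_4: n·P_4 = 54632.
54632 ≠ 55928, so P_4 is off the plane.

No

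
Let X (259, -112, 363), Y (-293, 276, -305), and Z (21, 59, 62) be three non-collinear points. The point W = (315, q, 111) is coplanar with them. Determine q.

The plane through X, Y, Z has equation −2560x − 7168y − 2048z = -603648.
Substituting W: (-7168)q + (-1033728) = -603648, so q = -60.

-60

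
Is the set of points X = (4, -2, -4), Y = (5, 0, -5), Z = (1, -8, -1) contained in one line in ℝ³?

Yes

XY = (1, 2, -1), XZ = (-3, -6, 3).
XY × XZ = (0, 0, 0).
The cross product vanishes, so the three points are collinear.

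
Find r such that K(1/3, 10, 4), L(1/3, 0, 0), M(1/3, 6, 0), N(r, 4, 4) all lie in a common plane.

Normal to plane KLM: n = (24, 0, 0); plane equation n·P = 8.
Requiring n·N = 8: (24)r + (0) = 8.
So r = 1/3.

1/3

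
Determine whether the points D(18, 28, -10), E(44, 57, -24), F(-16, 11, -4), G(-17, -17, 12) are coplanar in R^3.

A normal to the plane through D, E, F is n = DE × DF = (-64, 320, 544).
The plane has equation n·P = 2368. For G: n·G = 2176.
2176 ≠ 2368, so G is off the plane.

No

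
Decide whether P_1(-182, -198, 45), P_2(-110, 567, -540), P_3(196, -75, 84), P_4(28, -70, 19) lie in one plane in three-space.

Yes

The four points are coplanar iff the 3×3 determinant with rows P_1P_2, P_1P_3, P_1P_4 is zero.
Rows: (72, 765, -585), (378, 123, 39), (210, 128, -26).
Expanding along the first row: (72)(-8190) − (765)(-18018) + (-585)(22554) = 0.
Zero determinant ⇒ coplanar.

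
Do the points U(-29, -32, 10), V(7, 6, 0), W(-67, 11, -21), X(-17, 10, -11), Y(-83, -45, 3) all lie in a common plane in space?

No

The plane through U, V, W has normal n = UV × UW = (-748, 1496, 2992) and equation n·P = 3740.
Checking the remaining points: n·X = -5236, n·Y = 3740.
Since n·X = -5236 ≠ 3740, X is off the plane and the points are not all coplanar.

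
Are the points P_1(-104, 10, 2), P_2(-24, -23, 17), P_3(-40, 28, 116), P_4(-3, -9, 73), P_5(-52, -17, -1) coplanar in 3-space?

Yes

The plane through P_1, P_2, P_3 has normal n = P_1P_2 × P_1P_3 = (-4032, -8160, 3552) and equation n·P = 344832.
Checking the remaining points: n·P_4 = 344832, n·P_5 = 344832.
All equal 344832, so all 5 points lie in one plane.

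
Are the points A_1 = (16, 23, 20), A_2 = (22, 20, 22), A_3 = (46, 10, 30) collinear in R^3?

A_1A_2 = (6, -3, 2), A_1A_3 = (30, -13, 10).
Comparing components 2 and 3: (-3)(10) − (2)(-13) = -4 ≠ 0, so A_1A_2 and A_1A_3 are not parallel and the points are not collinear.

No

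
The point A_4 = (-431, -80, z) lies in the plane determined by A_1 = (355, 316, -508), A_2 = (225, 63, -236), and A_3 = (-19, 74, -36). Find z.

A normal to the plane is n = A_1A_2 × A_1A_3 = (-53592, -40368, -63162).
A_4 lies in the plane iff n · A_1A_4 = 0.
This gives (-63162)z + (26022744) = 0, so z = 412.

412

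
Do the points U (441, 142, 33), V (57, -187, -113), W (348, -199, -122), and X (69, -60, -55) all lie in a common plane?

Yes

A normal to the plane through U, V, W is n = UV × UW = (1209, -45942, 100347).
The plane has equation n·P = -2679144. For X: n·X = -2679144.
Equal, so X lies in the plane and all four are coplanar.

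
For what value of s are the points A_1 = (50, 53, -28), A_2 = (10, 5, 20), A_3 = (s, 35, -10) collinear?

35

Collinearity requires A_1A_2 × A_1A_3 = 0; each component is linear in s.
The y-component gives (48)s + (-1680) = 0, so s = 35.
The remaining components then also vanish.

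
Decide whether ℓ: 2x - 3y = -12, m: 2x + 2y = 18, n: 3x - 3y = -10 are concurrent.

No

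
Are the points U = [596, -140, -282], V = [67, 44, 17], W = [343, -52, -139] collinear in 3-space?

Yes

UV = (-529, 184, 299), UW = (-253, 88, 143).
Each component of UW is 11/23 times the corresponding component of UV, so UW = 11/23·UV and the points are collinear.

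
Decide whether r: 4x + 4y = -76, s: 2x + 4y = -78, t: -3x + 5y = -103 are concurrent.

Intersecting r and s: solving the 2×2 system gives (x, y) = (1, -20).
Substitute into t: (-3)(1) + (5)(-20) = -103.
This equals -103, so (1, -20) lies on all three lines and they are concurrent.

Yes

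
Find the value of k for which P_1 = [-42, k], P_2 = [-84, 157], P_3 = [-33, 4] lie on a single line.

Collinearity: (P_1 − P_2) must be parallel to (P_3 − P_2) = (51, -153).
Cross-multiplying the components: (k − 157)·(51) = (42)·(-153).
Solving gives k = 31.

31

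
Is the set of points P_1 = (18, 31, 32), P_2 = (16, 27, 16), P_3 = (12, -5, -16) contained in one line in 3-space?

No

P_1P_2 = (-2, -4, -16), P_1P_3 = (-6, -36, -48).
Comparing components 2 and 3: (-4)(-48) − (-16)(-36) = -384 ≠ 0, so P_1P_2 and P_1P_3 are not parallel and the points are not collinear.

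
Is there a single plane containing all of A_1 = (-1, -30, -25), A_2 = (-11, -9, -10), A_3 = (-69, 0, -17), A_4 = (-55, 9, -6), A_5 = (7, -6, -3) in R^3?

Yes

The plane through A_1, A_2, A_3 has normal n = A_1A_2 × A_1A_3 = (-282, -940, 1128) and equation n·P = 282.
Checking the remaining points: n·A_4 = 282, n·A_5 = 282.
All equal 282, so all 5 points lie in one plane.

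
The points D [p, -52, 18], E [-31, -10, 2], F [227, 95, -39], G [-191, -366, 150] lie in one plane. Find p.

Coplanarity ⇔ det[DE; DF; DG] = 0.
Expanding, this is linear in p: (-944)p + (-156704) = 0.
So p = -166.

-166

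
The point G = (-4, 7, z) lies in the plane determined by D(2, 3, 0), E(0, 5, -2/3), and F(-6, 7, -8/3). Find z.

Coplanarity requires DE · (DF × DG) = 0.
DE = (-2, 2, -2/3), DF = (-8, 4, -8/3); the triple product is linear in z with coefficient 8 and constant term 16.
Setting it to zero: z = -2.

-2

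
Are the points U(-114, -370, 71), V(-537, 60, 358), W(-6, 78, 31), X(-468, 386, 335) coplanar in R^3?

No

A normal to the plane through U, V, W is n = UV × UW = (-145776, 14076, -235944).
The plane has equation n·P = -5341680. For X: n·X = -5384736.
-5384736 ≠ -5341680, so X is off the plane.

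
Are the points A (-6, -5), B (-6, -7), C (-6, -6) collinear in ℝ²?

Yes

AB = (0, -2), AC = (0, -1).
Checking proportionality: AC = 1/2·AB, so the vectors are parallel and the points are collinear.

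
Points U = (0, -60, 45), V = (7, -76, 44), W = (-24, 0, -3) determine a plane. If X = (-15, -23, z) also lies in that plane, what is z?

20

Coplanarity requires UV · (UW × UX) = 0.
UV = (7, -16, -1), UW = (-24, 60, -48); the triple product is linear in z with coefficient 36 and constant term -720.
Setting it to zero: z = 20.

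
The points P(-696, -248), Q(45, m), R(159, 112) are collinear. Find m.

64

Collinearity: (Q − P) must be parallel to (R − P) = (855, 360).
Cross-multiplying the components: (m − (-248))·(855) = (741)·(360).
Solving gives m = 64.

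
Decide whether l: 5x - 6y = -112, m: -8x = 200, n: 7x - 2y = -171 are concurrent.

No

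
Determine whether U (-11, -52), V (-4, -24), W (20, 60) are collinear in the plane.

UV = (7, 28), UW = (31, 112).
Twice the signed area of △UVW is (7)(112) − (28)(31) = -84.
The area is nonzero, so the three points are not collinear.

No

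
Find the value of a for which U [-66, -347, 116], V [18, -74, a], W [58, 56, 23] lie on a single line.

53

Collinearity requires UV × UW = 0; each component is linear in a.
The x-component gives (-403)a + (21359) = 0, so a = 53.
The remaining components then also vanish.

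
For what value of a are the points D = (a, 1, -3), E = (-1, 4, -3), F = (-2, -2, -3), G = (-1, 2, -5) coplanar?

-3/2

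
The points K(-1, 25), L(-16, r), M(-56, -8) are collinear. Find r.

16

Collinearity: (L − K) must be parallel to (M − K) = (-55, -33).
Cross-multiplying the components: (r − 25)·(-55) = (-15)·(-33).
Solving gives r = 16.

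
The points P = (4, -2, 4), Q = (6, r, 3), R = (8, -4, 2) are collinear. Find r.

-3

Collinearity requires PQ × PR = 0; each component is linear in r.
The x-component gives (-2)r + (-6) = 0, so r = -3.
The remaining components then also vanish.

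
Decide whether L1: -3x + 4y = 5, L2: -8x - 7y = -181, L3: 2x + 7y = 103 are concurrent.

Lines aᵢx + bᵢy = cᵢ with pairwise distinct directions are concurrent exactly when det[aᵢ bᵢ cᵢ] = 0.
Here the determinant is 0.
It vanishes, so the lines are concurrent at (13, 11).

Yes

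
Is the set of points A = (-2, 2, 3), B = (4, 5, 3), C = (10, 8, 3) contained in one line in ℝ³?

Yes

AB = (6, 3, 0), AC = (12, 6, 0).
Each component of AC is 2 times the corresponding component of AB, so AC = 2·AB and the points are collinear.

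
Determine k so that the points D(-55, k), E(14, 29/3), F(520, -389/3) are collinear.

The three points are collinear iff det[DE; DF] = 0.
This determinant is linear in k: (506)k + (-43516/3) = 0, so k = 86/3.

86/3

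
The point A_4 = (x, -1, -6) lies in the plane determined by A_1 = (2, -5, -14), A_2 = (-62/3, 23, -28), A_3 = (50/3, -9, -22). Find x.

A normal to the plane is n = A_1A_2 × A_1A_3 = (-280, -1160/3, -320).
A_4 lies in the plane iff n · A_1A_4 = 0.
This gives (-280)x + (-10640/3) = 0, so x = -38/3.

-38/3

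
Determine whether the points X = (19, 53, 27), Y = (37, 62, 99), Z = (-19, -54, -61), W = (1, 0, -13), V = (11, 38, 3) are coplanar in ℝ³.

Yes

The plane through X, Y, Z has normal n = XY × XZ = (6912, -1152, -1584) and equation n·P = 27504.
Checking the remaining points: n·W = 27504, n·V = 27504.
All equal 27504, so all 5 points lie in one plane.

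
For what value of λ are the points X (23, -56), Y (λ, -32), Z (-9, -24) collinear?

The three points are collinear iff det[XY; XZ] = 0.
This determinant is linear in λ: (32)λ + (32) = 0, so λ = -1.

-1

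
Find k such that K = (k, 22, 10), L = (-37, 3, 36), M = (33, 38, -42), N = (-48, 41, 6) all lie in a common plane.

-25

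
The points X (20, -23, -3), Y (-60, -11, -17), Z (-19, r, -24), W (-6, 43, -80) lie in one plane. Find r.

-5

Normal to plane XYW: n = (0, -5796, -4968); plane equation n·P = 148212.
Requiring n·Z = 148212: (-5796)r + (119232) = 148212.
So r = -5.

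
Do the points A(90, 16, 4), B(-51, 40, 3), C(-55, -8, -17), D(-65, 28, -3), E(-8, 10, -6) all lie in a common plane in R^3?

Yes

The plane through A, B, C has normal n = AB × AC = (-528, -2816, 6864) and equation n·P = -65120.
Checking the remaining points: n·D = -65120, n·E = -65120.
All equal -65120, so all 5 points lie in one plane.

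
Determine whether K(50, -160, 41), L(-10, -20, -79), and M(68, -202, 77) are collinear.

KL = (-60, 140, -120), KM = (18, -42, 36).
KL × KM = (0, 0, 0).
The cross product vanishes, so the three points are collinear.

Yes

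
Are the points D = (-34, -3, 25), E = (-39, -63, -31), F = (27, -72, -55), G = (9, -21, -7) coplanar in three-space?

No

With D as base: DE = (-5, -60, -56), DF = (61, -69, -80), DG = (43, -18, -32).
DF × DG = (768, -1488, 1869).
DE · (DF × DG) = -19224.
Since -19224 ≠ 0, the four points are not coplanar.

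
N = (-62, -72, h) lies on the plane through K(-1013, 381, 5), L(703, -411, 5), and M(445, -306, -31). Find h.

-31

A normal to the plane is n = KL × KM = (28512, 61776, -24156).
N lies in the plane iff n · KN = 0.
This gives (-24156)h + (-748836) = 0, so h = -31.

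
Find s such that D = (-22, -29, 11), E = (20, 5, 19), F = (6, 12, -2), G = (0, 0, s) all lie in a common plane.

Normal to plane DEF: n = (-770, 770, 770); plane equation n·P = 3080.
Requiring n·G = 3080: (770)s + (0) = 3080.
So s = 4.

4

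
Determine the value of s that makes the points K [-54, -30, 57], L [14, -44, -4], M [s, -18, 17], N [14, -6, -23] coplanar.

-20

Normal to plane KLN: n = (2584, 1292, 2584); plane equation n·P = -31008.
Requiring n·M = -31008: (2584)s + (20672) = -31008.
So s = -20.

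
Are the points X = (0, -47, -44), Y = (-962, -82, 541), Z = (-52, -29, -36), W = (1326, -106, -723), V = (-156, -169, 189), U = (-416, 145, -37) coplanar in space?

Yes

The plane through X, Y, Z has normal n = XY × XZ = (-10810, -22724, -19136) and equation n·P = 1910012.
Checking the remaining points: n·W = 1910012, n·V = 1910012, n·U = 1910012.
All equal 1910012, so all 6 points lie in one plane.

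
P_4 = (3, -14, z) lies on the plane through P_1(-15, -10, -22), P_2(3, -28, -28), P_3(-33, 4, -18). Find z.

A normal to the plane is n = P_1P_2 × P_1P_3 = (12, 36, -72).
P_4 lies in the plane iff n · P_1P_4 = 0.
This gives (-72)z + (-1512) = 0, so z = -21.

-21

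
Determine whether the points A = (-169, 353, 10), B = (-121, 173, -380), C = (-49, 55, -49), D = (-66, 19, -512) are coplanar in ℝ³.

Yes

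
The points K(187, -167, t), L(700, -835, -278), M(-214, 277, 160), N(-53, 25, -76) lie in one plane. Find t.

Coplanarity ⇔ det[KL; KM; KN] = 0.
Expanding, this is linear in t: (-51296)t + (4719232) = 0.
So t = 92.

92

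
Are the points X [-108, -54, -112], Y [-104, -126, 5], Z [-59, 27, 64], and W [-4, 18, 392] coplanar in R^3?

A normal to the plane through X, Y, Z is n = XY × XZ = (-22149, 5029, 3852).
The plane has equation n·P = 1689102. For W: n·W = 1689102.
Equal, so W lies in the plane and all four are coplanar.

Yes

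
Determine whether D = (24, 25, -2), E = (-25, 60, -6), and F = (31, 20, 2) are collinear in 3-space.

DE = (-49, 35, -4), DF = (7, -5, 4).
DE × DF = (120, 168, 0).
The cross product is nonzero, so the points do not lie on one line.

No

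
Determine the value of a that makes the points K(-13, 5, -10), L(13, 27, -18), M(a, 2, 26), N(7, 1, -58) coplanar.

Normal to plane KLN: n = (-1088, 1088, -544); plane equation n·P = 25024.
Requiring n·M = 25024: (-1088)a + (-11968) = 25024.
So a = -34.

-34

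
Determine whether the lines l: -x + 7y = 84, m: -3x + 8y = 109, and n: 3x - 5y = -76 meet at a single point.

Yes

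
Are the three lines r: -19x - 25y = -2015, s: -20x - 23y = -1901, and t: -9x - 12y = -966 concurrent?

Intersecting r and s: solving the 2×2 system gives (x, y) = (1180/63, 4181/63).
Substitute into t: (-9)(1180/63) + (-12)(4181/63) = -20264/21.
But t requires -966 ≠ -20264/21, so the three lines have no common point.

No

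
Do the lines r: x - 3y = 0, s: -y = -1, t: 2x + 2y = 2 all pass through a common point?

No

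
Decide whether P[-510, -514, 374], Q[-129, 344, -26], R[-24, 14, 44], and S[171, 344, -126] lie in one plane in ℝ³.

A normal to the plane through P, Q, R is n = PQ × PR = (-71940, -68670, -215820).
The plane has equation n·X = -8730900. For S: n·S = -8730900.
Equal, so S lies in the plane and all four are coplanar.

Yes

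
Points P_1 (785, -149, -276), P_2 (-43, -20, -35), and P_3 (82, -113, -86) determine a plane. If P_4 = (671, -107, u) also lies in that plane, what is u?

Coplanarity requires P_1P_2 · (P_1P_3 × P_1P_4) = 0.
P_1P_2 = (-828, 129, 241), P_1P_3 = (-703, 36, 190); the triple product is linear in u with coefficient 60879 and constant term 14489202.
Setting it to zero: u = -238.

-238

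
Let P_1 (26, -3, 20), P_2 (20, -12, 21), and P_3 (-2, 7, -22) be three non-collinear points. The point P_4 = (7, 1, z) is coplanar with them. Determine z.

A normal to the plane is n = P_1P_2 × P_1P_3 = (368, -280, -312).
P_4 lies in the plane iff n · P_1P_4 = 0.
This gives (-312)z + (-1872) = 0, so z = -6.

-6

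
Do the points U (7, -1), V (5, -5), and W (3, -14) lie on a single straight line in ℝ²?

UV = (-2, -4), UW = (-4, -13).
Twice the signed area of △UVW is (-2)(-13) − (-4)(-4) = 10.
The area is nonzero, so the three points are not collinear.

No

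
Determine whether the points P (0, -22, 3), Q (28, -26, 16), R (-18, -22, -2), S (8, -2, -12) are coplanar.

The four points are coplanar iff the 3×3 determinant with rows PQ, PR, PS is zero.
Rows: (28, -4, 13), (-18, 0, -5), (8, 20, -15).
Expanding along the first row: (28)(100) − (-4)(310) + (13)(-360) = -640.
Nonzero ⇒ not coplanar.

No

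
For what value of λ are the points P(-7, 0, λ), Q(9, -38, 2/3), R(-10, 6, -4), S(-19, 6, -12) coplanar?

-3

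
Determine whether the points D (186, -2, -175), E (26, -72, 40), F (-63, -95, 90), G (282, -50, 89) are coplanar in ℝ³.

Yes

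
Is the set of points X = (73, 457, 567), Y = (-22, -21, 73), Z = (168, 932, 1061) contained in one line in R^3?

XY = (-95, -478, -494), XZ = (95, 475, 494).
Comparing components 2 and 3: (-478)(494) − (-494)(475) = -1482 ≠ 0, so XY and XZ are not parallel and the points are not collinear.

No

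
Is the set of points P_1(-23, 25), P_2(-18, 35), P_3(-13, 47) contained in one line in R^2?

P_1P_2 = (5, 10), P_1P_3 = (10, 22).
det[P_1P_2; P_1P_3] = (5)(22) − (10)(10) = 10.
The determinant is nonzero, so they are not collinear.

No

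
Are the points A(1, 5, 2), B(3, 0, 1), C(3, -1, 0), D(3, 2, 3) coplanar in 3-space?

The four points are coplanar iff the 3×3 determinant with rows AB, AC, AD is zero.
Rows: (2, -5, -1), (2, -6, -2), (2, -3, 1).
Expanding along the first row: (2)(-12) − (-5)(6) + (-1)(6) = 0.
Zero determinant ⇒ coplanar.

Yes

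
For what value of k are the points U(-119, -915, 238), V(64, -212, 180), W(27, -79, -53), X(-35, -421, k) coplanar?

Normal to plane UVW: n = (-156085, 44785, 50350); plane equation n·P = -10420860.
Requiring n·X = -10420860: (50350)k + (-13391510) = -10420860.
So k = 59.

59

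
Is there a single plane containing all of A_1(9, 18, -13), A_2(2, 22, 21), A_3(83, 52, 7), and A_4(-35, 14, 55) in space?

A normal to the plane through A_1, A_2, A_3 is n = A_1A_2 × A_1A_3 = (-1076, 2656, -534).
The plane has equation n·P = 45066. For A_4: n·A_4 = 45474.
45474 ≠ 45066, so A_4 is off the plane.

No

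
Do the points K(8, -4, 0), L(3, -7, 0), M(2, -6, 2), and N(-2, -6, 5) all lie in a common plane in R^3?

With K as base: KL = (-5, -3, 0), KM = (-6, -2, 2), KN = (-10, -2, 5).
KM × KN = (-6, 10, -8).
KL · (KM × KN) = 0.
The scalar triple product vanishes, so the four points are coplanar.

Yes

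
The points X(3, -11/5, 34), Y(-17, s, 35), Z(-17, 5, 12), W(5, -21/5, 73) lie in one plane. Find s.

Normal to plane XZW: n = (1184/5, 736, 128/5); plane equation n·P = -192/5.
Requiring n·Y = -192/5: (736)s + (-15648/5) = -192/5.
So s = 21/5.

21/5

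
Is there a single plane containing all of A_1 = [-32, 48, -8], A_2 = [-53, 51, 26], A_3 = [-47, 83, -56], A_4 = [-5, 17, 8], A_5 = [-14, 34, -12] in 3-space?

Yes

The plane through A_1, A_2, A_3 has normal n = A_1A_2 × A_1A_3 = (-1334, -1518, -690) and equation n·P = -24656.
Checking the remaining points: n·A_4 = -24656, n·A_5 = -24656.
All equal -24656, so all 5 points lie in one plane.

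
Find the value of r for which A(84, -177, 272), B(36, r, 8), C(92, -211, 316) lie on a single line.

27

Collinearity requires AB × AC = 0; each component is linear in r.
The x-component gives (44)r + (-1188) = 0, so r = 27.
The remaining components then also vanish.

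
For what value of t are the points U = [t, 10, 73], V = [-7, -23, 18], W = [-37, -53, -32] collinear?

26

Direction VW = (-30, -30, -50). From the y-coordinate of U, the parameter along the line is τ = (10 − (-23))/(-30) = -11/10.
Then t = (-7) + (-11/10)·(-30) = 26.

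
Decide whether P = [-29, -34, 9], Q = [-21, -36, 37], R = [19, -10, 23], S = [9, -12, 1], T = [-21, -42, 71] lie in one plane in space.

No

The plane through P, Q, R has normal n = PQ × PR = (-700, 1232, 288) and equation n·X = -18996.
Checking the remaining points: n·S = -20796, n·T = -16596.
Since n·S = -20796 ≠ -18996, S is off the plane and the points are not all coplanar.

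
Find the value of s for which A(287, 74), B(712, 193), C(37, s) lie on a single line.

4

The three points are collinear iff det[AB; AC] = 0.
This determinant is linear in s: (425)s + (-1700) = 0, so s = 4.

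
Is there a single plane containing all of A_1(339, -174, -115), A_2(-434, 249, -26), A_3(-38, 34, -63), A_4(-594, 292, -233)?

Yes

With A_1 as base: A_1A_2 = (-773, 423, 89), A_1A_3 = (-377, 208, 52), A_1A_4 = (-933, 466, -118).
A_1A_3 × A_1A_4 = (-48776, -93002, 18382).
A_1A_2 · (A_1A_3 × A_1A_4) = 0.
The scalar triple product vanishes, so the four points are coplanar.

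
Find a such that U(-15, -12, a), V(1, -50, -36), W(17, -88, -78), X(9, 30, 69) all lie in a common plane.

The points are coplanar iff UV · (UW × UX) = 0.
Expanding, this is linear in a: (-1584)a + (9504) = 0.
So a = 6.

6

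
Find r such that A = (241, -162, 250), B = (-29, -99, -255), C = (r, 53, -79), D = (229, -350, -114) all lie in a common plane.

Normal to plane ABD: n = (-117872, -92220, 51516); plane equation n·P = -588512.
Requiring n·C = -588512: (-117872)r + (-8957424) = -588512.
So r = -71.

-71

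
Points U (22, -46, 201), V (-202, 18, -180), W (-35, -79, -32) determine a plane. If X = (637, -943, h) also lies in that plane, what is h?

The plane through U, V, W has equation −27485x − 30475y + 11040z = 3016220.
Substituting X: (11040)h + (11229980) = 3016220, so h = -744.

-744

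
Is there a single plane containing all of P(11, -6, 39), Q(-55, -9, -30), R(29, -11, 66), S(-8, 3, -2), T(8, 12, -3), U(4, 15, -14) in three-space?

No

The plane through P, Q, R has normal n = PQ × PR = (-426, 540, 384) and equation n·X = 7050.
Checking the remaining points: n·S = 4260, n·T = 1920, n·U = 1020.
Since n·S = 4260 ≠ 7050, S is off the plane and the points are not all coplanar.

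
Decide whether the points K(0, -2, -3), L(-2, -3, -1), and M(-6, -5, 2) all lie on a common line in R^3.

No

KL = (-2, -1, 2), KM = (-6, -3, 5).
KL × KM = (1, -2, 0).
The cross product is nonzero, so the points do not lie on one line.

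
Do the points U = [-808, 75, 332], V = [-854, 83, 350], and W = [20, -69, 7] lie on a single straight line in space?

UV = (-46, 8, 18), UW = (828, -144, -325).
Comparing components 2 and 3: (8)(-325) − (18)(-144) = -8 ≠ 0, so UV and UW are not parallel and the points are not collinear.

No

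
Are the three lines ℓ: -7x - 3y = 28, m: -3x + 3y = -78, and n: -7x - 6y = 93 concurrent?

Lines aᵢx + bᵢy = cᵢ with pairwise distinct directions are concurrent exactly when det[aᵢ bᵢ cᵢ] = 0.
Here the determinant is -60.
Nonzero, so no common point exists.

No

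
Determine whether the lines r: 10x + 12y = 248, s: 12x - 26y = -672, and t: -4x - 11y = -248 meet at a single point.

The three lines meet at one point iff the augmented coefficient matrix [aᵢ bᵢ cᵢ] has rank < 3, i.e. its determinant vanishes.
Here the determinant is 0.
It vanishes, so the lines are concurrent at (-4, 24).

Yes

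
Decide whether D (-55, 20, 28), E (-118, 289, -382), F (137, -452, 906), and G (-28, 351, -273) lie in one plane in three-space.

Yes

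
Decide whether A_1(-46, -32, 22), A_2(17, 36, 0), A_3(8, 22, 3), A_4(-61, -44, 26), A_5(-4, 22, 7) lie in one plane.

No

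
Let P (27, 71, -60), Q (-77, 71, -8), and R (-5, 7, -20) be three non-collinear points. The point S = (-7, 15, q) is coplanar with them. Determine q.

-22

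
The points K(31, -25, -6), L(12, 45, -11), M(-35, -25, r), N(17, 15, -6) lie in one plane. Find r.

The points are coplanar iff KL · (KM × KN) = 0.
Expanding, this is linear in r: (-220)r + (11880) = 0.
So r = 54.

54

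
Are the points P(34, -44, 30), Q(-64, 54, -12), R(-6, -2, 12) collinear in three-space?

No

PQ = (-98, 98, -42), PR = (-40, 42, -18).
PQ × PR = (0, -84, -196).
The cross product is nonzero, so the points do not lie on one line.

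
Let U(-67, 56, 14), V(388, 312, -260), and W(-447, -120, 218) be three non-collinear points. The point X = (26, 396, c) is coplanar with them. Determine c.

Coplanarity requires UV · (UW × UX) = 0.
UV = (455, 256, -274), UW = (-380, -176, 204); the triple product is linear in c with coefficient 17200 and constant term 3973200.
Setting it to zero: c = -231.

-231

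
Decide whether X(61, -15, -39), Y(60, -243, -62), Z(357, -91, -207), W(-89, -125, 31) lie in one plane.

No

With X as base: XY = (-1, -228, -23), XZ = (296, -76, -168), XW = (-150, -110, 70).
XZ × XW = (-23800, 4480, -43960).
XY · (XZ × XW) = 13440.
Since 13440 ≠ 0, the four points are not coplanar.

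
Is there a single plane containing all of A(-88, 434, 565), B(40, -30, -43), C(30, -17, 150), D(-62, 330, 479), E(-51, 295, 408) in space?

No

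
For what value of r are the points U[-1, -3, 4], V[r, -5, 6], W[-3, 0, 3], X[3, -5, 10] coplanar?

Normal to plane UWX: n = (16, 8, -8); plane equation n·P = -72.
Requiring n·V = -72: (16)r + (-88) = -72.
So r = 1.

1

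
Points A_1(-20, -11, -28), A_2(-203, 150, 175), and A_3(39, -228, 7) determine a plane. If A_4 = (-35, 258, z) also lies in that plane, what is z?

Coplanarity requires A_1A_2 · (A_1A_3 × A_1A_4) = 0.
A_1A_2 = (-183, 161, 203), A_1A_3 = (59, -217, 35); the triple product is linear in z with coefficient 30212 and constant term 5045404.
Setting it to zero: z = -167.

-167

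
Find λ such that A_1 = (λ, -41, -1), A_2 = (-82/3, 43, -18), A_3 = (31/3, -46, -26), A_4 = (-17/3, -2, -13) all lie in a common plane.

Coplanarity ⇔ det[A_1A_2; A_1A_3; A_1A_4] = 0.
Expanding, this is linear in λ: (805)λ + (-37030/3) = 0.
So λ = 46/3.

46/3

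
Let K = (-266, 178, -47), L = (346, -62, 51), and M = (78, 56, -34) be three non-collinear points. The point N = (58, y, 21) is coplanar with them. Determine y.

The plane through K, L, M has equation 8836x + 25756y + 7896z = 1863080.
Substituting N: (25756)y + (678304) = 1863080, so y = 46.

46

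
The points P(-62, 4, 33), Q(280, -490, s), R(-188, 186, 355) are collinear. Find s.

Collinearity requires PQ × PR = 0; each component is linear in s.
The x-component gives (-182)s + (-153062) = 0, so s = -841.
The remaining components then also vanish.

-841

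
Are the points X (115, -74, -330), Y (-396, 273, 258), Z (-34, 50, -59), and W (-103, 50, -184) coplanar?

The four points are coplanar iff the 3×3 determinant with rows XY, XZ, XW is zero.
Rows: (-511, 347, 588), (-149, 124, 271), (-218, 124, 146).
Expanding along the first row: (-511)(-15500) − (347)(37324) + (588)(8556) = 0.
Zero determinant ⇒ coplanar.

Yes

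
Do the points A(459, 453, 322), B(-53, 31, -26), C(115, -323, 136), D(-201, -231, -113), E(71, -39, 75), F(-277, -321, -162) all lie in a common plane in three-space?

The plane through A, B, C has normal n = AB × AC = (-191556, 24480, 252144) and equation n·P = 4355604.
Checking the remaining points: n·D = 4355604, n·E = 4355604, n·F = 4355604.
All equal 4355604, so all 6 points lie in one plane.

Yes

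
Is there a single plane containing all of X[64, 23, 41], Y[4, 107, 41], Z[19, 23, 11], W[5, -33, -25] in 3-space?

Yes

The four points are coplanar iff the 3×3 determinant with rows XY, XZ, XW is zero.
Rows: (-60, 84, 0), (-45, 0, -30), (-59, -56, -66).
Expanding along the first row: (-60)(-1680) − (84)(1200) + (0)(2520) = 0.
Zero determinant ⇒ coplanar.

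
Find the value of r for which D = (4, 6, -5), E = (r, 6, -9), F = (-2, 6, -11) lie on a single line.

Direction DF = (-6, 0, -6). From the z-coordinate of E, the parameter along the line is τ = (-9 − (-5))/(-6) = 2/3.
Then r = 4 + 2/3·(-6) = 0.

0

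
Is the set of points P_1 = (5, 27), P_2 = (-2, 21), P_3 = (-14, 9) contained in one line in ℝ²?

No

P_1P_2 = (-7, -6), P_1P_3 = (-19, -18).
Twice the signed area of △P_1P_2P_3 is (-7)(-18) − (-6)(-19) = 12.
The area is nonzero, so the three points are not collinear.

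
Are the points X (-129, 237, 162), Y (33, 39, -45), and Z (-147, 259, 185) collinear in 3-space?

Yes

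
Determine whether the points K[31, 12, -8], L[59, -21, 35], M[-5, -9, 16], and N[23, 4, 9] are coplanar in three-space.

The four points are coplanar iff the 3×3 determinant with rows KL, KM, KN is zero.
Rows: (28, -33, 43), (-36, -21, 24), (-8, -8, 17).
Expanding along the first row: (28)(-165) − (-33)(-420) + (43)(120) = -13320.
Nonzero ⇒ not coplanar.

No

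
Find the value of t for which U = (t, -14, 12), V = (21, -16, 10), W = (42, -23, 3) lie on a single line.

15

Collinearity requires UV × UW = 0; each component is linear in t.
The y-component gives (-7)t + (105) = 0, so t = 15.
The remaining components then also vanish.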